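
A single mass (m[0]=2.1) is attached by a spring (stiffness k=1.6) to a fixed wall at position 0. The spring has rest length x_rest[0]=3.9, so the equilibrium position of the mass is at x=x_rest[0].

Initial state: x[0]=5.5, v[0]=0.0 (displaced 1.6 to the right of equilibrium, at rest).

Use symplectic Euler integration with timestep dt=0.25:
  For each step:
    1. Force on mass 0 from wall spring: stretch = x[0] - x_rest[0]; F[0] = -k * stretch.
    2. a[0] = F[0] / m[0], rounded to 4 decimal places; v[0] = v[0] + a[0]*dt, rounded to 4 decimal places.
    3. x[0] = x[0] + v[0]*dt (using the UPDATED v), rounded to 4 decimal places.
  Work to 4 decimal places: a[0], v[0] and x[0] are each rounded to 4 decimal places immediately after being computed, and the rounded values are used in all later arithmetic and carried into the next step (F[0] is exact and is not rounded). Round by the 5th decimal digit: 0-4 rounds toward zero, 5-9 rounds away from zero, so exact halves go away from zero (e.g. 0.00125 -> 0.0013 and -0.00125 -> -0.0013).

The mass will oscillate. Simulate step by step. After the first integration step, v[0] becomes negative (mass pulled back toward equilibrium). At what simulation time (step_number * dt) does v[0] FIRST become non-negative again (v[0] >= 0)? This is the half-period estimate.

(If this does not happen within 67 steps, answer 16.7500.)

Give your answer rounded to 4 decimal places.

Answer: 3.7500

Derivation:
Step 0: x=[5.5000] v=[0.0000]
Step 1: x=[5.4238] v=[-0.3048]
Step 2: x=[5.2750] v=[-0.5951]
Step 3: x=[5.0608] v=[-0.8570]
Step 4: x=[4.7913] v=[-1.0781]
Step 5: x=[4.4793] v=[-1.2479]
Step 6: x=[4.1397] v=[-1.3583]
Step 7: x=[3.7887] v=[-1.4040]
Step 8: x=[3.4430] v=[-1.3828]
Step 9: x=[3.1191] v=[-1.2958]
Step 10: x=[2.8323] v=[-1.1471]
Step 11: x=[2.5964] v=[-0.9437]
Step 12: x=[2.4226] v=[-0.6954]
Step 13: x=[2.3191] v=[-0.4140]
Step 14: x=[2.2909] v=[-0.1129]
Step 15: x=[2.3393] v=[0.1936]
First v>=0 after going negative at step 15, time=3.7500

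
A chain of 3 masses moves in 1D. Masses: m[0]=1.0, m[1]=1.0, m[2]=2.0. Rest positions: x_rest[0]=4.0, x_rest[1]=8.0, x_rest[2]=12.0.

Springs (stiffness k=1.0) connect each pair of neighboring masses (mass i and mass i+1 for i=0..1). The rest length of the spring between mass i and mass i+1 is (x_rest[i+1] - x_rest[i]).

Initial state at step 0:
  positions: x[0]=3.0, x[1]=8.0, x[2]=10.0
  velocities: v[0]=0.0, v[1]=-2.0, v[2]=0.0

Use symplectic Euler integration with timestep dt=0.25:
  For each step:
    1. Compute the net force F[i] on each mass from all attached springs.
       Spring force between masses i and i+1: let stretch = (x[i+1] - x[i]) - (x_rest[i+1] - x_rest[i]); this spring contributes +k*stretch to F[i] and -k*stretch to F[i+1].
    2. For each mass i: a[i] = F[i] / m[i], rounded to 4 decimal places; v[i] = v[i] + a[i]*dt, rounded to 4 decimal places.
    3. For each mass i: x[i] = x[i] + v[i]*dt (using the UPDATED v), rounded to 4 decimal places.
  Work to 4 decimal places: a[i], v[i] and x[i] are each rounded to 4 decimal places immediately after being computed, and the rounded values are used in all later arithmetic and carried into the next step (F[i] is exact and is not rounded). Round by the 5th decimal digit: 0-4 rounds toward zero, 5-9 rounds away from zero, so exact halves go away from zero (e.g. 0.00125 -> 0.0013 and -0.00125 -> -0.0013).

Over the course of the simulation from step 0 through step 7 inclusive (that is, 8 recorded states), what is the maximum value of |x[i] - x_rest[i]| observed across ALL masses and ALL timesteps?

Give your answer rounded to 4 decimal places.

Answer: 3.5111

Derivation:
Step 0: x=[3.0000 8.0000 10.0000] v=[0.0000 -2.0000 0.0000]
Step 1: x=[3.0625 7.3125 10.0625] v=[0.2500 -2.7500 0.2500]
Step 2: x=[3.1406 6.5313 10.1641] v=[0.3125 -3.1250 0.4063]
Step 3: x=[3.1807 5.7652 10.2772] v=[0.1602 -3.0645 0.4522]
Step 4: x=[3.1323 5.1196 10.3743] v=[-0.1937 -2.5826 0.3882]
Step 5: x=[2.9581 4.6782 10.4322] v=[-0.6969 -1.7658 0.2314]
Step 6: x=[2.6414 4.4889 10.4353] v=[-1.2669 -0.7573 0.0122]
Step 7: x=[2.1902 4.5558 10.3775] v=[-1.8050 0.2674 -0.2311]
Max displacement = 3.5111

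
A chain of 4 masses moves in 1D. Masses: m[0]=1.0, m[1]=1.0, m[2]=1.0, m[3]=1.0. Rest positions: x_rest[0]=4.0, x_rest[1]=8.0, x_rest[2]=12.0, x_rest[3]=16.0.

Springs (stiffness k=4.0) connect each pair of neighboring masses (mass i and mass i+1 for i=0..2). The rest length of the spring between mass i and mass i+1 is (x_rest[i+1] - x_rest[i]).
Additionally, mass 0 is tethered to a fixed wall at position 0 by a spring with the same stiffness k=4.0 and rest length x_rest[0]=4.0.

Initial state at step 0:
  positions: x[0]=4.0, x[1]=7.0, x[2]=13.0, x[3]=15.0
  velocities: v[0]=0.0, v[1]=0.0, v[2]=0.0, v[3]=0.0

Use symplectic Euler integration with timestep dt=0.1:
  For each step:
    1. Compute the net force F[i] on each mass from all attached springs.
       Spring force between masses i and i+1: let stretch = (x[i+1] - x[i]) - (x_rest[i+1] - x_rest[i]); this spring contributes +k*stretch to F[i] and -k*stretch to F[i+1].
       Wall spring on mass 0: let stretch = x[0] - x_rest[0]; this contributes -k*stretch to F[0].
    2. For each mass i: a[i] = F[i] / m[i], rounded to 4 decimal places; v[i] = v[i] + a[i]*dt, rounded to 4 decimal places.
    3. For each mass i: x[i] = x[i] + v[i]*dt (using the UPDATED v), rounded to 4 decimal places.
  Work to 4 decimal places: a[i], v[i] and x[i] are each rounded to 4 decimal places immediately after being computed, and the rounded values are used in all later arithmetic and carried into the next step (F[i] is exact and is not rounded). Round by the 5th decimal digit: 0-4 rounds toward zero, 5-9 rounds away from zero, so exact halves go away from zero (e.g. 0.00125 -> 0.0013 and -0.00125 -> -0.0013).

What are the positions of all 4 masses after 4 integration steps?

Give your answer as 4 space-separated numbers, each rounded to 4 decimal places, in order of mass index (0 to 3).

Step 0: x=[4.0000 7.0000 13.0000 15.0000] v=[0.0000 0.0000 0.0000 0.0000]
Step 1: x=[3.9600 7.1200 12.8400 15.0800] v=[-0.4000 1.2000 -1.6000 0.8000]
Step 2: x=[3.8880 7.3424 12.5408 15.2304] v=[-0.7200 2.2240 -2.9920 1.5040]
Step 3: x=[3.7987 7.6346 12.1413 15.4332] v=[-0.8934 2.9216 -3.9955 2.0282]
Step 4: x=[3.7109 7.9536 11.6932 15.6643] v=[-0.8785 3.1899 -4.4814 2.3114]

Answer: 3.7109 7.9536 11.6932 15.6643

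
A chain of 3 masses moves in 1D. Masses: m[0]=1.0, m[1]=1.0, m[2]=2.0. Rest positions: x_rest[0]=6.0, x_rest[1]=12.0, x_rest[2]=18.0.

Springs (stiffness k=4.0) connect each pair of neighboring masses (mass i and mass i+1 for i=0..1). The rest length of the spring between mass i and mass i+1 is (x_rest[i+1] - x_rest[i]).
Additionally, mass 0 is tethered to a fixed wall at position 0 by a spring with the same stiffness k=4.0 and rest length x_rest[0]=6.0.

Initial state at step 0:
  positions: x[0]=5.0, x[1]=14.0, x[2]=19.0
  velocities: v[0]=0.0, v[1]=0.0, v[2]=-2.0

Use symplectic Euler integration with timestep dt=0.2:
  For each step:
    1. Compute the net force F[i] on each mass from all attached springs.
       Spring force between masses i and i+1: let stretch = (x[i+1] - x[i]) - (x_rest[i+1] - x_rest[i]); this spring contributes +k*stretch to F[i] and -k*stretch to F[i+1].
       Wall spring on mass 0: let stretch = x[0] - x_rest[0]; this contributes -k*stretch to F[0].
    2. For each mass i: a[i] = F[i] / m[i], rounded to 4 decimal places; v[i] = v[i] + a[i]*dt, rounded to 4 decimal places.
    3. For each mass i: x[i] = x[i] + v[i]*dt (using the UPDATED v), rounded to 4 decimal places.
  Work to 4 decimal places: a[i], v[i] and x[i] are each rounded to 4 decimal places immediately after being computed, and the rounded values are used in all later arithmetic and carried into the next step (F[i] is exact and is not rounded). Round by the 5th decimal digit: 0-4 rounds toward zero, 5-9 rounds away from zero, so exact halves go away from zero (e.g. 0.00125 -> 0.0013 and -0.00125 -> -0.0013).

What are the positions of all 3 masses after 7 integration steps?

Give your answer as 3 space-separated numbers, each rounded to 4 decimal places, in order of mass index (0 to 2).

Answer: 5.0378 12.0561 16.5509

Derivation:
Step 0: x=[5.0000 14.0000 19.0000] v=[0.0000 0.0000 -2.0000]
Step 1: x=[5.6400 13.3600 18.6800] v=[3.2000 -3.2000 -1.6000]
Step 2: x=[6.6128 12.3360 18.4144] v=[4.8640 -5.1200 -1.3280]
Step 3: x=[7.4433 11.3688 18.1425] v=[4.1523 -4.8358 -1.3594]
Step 4: x=[7.7109 10.8574 17.8087] v=[1.3381 -2.5572 -1.6689]
Step 5: x=[7.2482 10.9547 17.3988] v=[-2.3134 0.4866 -2.0494]
Step 6: x=[6.2188 11.4900 16.9534] v=[-5.1468 2.6767 -2.2270]
Step 7: x=[5.0378 12.0561 16.5509] v=[-5.9049 2.8305 -2.0124]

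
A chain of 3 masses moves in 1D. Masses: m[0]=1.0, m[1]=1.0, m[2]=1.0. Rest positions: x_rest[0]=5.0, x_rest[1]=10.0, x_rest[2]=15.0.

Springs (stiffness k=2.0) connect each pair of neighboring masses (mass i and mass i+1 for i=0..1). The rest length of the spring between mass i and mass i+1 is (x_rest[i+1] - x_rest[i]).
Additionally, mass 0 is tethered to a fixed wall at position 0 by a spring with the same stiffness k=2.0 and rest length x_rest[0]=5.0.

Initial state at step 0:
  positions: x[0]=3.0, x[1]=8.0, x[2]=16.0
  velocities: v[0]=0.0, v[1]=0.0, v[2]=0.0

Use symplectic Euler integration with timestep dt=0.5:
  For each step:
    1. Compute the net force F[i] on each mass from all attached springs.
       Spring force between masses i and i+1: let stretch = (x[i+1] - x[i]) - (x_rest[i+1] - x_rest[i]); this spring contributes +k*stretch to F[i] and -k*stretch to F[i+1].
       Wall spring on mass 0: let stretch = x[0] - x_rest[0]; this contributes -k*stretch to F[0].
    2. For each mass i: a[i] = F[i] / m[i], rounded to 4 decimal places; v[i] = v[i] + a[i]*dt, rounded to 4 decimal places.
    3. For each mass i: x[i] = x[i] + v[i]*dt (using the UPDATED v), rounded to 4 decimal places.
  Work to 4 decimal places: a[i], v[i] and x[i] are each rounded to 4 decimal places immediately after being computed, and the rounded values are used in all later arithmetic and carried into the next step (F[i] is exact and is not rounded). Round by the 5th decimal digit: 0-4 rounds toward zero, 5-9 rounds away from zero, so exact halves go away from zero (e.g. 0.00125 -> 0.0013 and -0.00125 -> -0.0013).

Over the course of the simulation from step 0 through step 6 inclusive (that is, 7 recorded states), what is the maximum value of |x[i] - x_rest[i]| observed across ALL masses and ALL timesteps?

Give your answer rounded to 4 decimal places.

Answer: 2.3593

Derivation:
Step 0: x=[3.0000 8.0000 16.0000] v=[0.0000 0.0000 0.0000]
Step 1: x=[4.0000 9.5000 14.5000] v=[2.0000 3.0000 -3.0000]
Step 2: x=[5.7500 10.7500 13.0000] v=[3.5000 2.5000 -3.0000]
Step 3: x=[7.1250 10.6250 12.8750] v=[2.7500 -0.2500 -0.2500]
Step 4: x=[6.6875 9.8750 14.1250] v=[-0.8750 -1.5000 2.5000]
Step 5: x=[4.5000 9.6563 15.7500] v=[-4.3750 -0.4375 3.2500]
Step 6: x=[2.6407 9.9063 16.8282] v=[-3.7187 0.4999 2.1563]
Max displacement = 2.3593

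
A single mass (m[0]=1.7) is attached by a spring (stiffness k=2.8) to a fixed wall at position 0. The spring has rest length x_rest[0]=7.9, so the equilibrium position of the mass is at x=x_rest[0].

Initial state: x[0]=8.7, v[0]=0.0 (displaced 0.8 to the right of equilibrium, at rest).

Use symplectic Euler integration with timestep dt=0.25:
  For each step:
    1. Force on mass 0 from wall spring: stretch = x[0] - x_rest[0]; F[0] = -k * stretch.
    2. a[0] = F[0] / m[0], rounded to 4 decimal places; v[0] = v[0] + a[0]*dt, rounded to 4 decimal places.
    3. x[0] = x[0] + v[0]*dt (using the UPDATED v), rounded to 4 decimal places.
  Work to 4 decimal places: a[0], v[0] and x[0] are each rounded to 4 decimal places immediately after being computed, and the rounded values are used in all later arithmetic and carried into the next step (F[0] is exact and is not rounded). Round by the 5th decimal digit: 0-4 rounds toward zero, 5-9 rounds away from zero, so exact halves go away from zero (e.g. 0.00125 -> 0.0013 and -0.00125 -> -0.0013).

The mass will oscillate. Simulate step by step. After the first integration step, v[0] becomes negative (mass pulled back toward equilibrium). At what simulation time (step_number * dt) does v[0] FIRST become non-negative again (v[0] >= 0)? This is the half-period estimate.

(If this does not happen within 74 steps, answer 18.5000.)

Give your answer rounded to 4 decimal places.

Step 0: x=[8.7000] v=[0.0000]
Step 1: x=[8.6177] v=[-0.3294]
Step 2: x=[8.4615] v=[-0.6249]
Step 3: x=[8.2475] v=[-0.8561]
Step 4: x=[7.9977] v=[-0.9992]
Step 5: x=[7.7379] v=[-1.0394]
Step 6: x=[7.4947] v=[-0.9727]
Step 7: x=[7.2933] v=[-0.8058]
Step 8: x=[7.1543] v=[-0.5560]
Step 9: x=[7.0921] v=[-0.2490]
Step 10: x=[7.1130] v=[0.0837]
First v>=0 after going negative at step 10, time=2.5000

Answer: 2.5000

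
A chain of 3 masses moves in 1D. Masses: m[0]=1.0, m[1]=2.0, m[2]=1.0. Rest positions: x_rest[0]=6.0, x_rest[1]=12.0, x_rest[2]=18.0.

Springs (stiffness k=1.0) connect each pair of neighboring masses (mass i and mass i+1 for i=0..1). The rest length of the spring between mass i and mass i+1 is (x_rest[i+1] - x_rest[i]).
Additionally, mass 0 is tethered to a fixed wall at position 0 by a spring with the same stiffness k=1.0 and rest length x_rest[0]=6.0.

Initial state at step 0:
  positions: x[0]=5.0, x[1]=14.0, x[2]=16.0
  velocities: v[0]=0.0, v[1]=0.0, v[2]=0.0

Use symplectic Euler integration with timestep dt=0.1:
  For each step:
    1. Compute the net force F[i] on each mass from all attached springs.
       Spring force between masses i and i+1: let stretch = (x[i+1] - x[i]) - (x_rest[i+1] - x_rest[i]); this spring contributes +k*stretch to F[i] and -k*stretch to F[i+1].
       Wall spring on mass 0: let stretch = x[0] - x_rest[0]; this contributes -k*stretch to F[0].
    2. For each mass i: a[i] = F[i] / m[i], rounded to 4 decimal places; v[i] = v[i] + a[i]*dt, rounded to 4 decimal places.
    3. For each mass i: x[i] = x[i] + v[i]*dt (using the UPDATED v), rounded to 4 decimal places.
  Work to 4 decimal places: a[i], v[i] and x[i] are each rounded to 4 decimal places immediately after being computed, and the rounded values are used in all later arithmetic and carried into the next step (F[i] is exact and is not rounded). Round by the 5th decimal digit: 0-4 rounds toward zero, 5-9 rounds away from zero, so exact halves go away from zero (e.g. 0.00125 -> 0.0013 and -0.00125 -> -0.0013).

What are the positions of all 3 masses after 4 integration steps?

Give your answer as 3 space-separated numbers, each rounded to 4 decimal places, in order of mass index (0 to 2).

Step 0: x=[5.0000 14.0000 16.0000] v=[0.0000 0.0000 0.0000]
Step 1: x=[5.0400 13.9650 16.0400] v=[0.4000 -0.3500 0.4000]
Step 2: x=[5.1189 13.8958 16.1193] v=[0.7885 -0.6925 0.7925]
Step 3: x=[5.2343 13.7938 16.2363] v=[1.1543 -1.0202 1.1702]
Step 4: x=[5.3830 13.6612 16.3889] v=[1.4868 -1.3261 1.5260]

Answer: 5.3830 13.6612 16.3889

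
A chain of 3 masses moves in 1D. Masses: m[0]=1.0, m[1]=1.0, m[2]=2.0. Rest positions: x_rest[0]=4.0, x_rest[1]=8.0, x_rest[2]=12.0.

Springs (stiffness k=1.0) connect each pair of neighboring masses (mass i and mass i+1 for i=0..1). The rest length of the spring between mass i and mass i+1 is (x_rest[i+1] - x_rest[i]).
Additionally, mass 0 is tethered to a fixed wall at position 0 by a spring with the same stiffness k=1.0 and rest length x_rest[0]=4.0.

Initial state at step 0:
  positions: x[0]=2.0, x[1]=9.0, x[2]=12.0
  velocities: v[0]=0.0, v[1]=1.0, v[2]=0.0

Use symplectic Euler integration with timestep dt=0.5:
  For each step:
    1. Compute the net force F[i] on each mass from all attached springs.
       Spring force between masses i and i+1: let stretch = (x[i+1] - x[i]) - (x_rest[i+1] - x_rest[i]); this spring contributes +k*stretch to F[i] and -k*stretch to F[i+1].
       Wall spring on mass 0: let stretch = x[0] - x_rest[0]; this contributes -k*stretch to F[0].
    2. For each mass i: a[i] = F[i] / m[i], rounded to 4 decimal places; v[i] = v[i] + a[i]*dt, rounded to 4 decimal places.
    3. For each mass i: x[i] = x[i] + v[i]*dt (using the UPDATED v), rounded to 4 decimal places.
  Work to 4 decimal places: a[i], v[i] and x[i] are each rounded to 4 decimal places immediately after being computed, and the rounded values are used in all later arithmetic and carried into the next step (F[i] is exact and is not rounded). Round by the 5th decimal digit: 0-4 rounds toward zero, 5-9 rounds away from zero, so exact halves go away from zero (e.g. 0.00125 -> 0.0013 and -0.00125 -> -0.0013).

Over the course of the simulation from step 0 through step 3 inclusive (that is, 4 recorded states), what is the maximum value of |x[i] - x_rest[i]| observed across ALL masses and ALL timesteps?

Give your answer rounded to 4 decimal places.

Answer: 2.1485

Derivation:
Step 0: x=[2.0000 9.0000 12.0000] v=[0.0000 1.0000 0.0000]
Step 1: x=[3.2500 8.5000 12.1250] v=[2.5000 -1.0000 0.2500]
Step 2: x=[5.0000 7.5938 12.2969] v=[3.5000 -1.8125 0.3438]
Step 3: x=[6.1485 7.2149 12.3809] v=[2.2969 -0.7579 0.1680]
Max displacement = 2.1485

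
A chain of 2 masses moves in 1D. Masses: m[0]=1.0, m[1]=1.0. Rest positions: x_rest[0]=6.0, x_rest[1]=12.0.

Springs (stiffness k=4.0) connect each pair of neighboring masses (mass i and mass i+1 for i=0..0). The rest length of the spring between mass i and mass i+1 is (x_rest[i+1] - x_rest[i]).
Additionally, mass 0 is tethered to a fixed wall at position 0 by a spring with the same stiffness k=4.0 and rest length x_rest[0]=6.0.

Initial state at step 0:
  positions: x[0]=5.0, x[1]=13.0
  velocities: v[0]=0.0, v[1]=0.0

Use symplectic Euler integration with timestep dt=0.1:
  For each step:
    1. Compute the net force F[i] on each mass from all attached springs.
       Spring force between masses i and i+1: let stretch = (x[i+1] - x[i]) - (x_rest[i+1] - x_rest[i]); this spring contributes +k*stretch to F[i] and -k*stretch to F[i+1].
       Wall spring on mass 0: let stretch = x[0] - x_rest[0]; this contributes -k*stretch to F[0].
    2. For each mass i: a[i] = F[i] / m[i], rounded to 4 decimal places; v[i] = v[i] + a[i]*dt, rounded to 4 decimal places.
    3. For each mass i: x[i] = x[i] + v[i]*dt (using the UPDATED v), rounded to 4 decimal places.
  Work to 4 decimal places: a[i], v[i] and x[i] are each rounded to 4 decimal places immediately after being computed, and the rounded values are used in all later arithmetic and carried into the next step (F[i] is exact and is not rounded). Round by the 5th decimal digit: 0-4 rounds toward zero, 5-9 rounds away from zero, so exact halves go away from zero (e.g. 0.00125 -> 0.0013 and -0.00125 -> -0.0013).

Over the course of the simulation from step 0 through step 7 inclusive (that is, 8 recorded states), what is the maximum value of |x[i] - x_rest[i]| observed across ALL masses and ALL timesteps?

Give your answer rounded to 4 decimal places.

Step 0: x=[5.0000 13.0000] v=[0.0000 0.0000]
Step 1: x=[5.1200 12.9200] v=[1.2000 -0.8000]
Step 2: x=[5.3472 12.7680] v=[2.2720 -1.5200]
Step 3: x=[5.6573 12.5592] v=[3.1014 -2.0883]
Step 4: x=[6.0172 12.3143] v=[3.5992 -2.4491]
Step 5: x=[6.3883 12.0575] v=[3.7112 -2.5679]
Step 6: x=[6.7307 11.8139] v=[3.4236 -2.4356]
Step 7: x=[7.0072 11.6070] v=[2.7646 -2.0689]
Max displacement = 1.0072

Answer: 1.0072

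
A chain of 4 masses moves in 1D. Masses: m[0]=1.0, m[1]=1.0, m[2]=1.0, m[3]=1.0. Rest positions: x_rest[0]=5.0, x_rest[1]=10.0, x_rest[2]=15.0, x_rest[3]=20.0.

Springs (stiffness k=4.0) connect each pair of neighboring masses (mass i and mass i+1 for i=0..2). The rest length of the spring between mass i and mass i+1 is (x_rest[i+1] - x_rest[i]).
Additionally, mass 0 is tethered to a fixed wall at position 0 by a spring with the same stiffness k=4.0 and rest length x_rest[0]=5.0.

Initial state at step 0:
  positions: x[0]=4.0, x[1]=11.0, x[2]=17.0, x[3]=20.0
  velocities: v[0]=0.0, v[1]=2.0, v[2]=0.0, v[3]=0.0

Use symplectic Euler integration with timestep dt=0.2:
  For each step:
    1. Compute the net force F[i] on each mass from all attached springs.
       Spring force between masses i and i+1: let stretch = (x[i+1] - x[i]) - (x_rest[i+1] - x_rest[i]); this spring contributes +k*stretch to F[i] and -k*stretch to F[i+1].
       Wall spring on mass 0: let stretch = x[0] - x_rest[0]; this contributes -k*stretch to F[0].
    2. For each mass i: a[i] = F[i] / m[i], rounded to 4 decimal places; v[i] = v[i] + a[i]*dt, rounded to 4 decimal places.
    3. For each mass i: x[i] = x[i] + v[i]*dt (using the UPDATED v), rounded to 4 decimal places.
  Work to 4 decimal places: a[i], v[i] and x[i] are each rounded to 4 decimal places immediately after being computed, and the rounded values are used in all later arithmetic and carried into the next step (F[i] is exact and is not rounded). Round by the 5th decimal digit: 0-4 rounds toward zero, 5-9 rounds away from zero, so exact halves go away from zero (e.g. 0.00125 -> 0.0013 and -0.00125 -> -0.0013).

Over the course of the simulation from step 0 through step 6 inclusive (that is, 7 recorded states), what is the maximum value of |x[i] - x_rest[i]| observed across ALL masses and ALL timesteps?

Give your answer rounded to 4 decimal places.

Answer: 2.1498

Derivation:
Step 0: x=[4.0000 11.0000 17.0000 20.0000] v=[0.0000 2.0000 0.0000 0.0000]
Step 1: x=[4.4800 11.2400 16.5200 20.3200] v=[2.4000 1.2000 -2.4000 1.6000]
Step 2: x=[5.3248 11.2432 15.8032 20.8320] v=[4.2240 0.0160 -3.5840 2.5600]
Step 3: x=[6.2646 11.0291 15.1614 21.3394] v=[4.6989 -1.0707 -3.2090 2.5370]
Step 4: x=[6.9644 10.7138 14.8469 21.6583] v=[3.4988 -1.5765 -1.5724 1.5946]
Step 5: x=[7.1498 10.4599 14.9609 21.6874] v=[0.9268 -1.2695 0.5702 0.1455]
Step 6: x=[6.7208 10.3965 15.4310 21.4403] v=[-2.1450 -0.3168 2.3506 -1.2357]
Max displacement = 2.1498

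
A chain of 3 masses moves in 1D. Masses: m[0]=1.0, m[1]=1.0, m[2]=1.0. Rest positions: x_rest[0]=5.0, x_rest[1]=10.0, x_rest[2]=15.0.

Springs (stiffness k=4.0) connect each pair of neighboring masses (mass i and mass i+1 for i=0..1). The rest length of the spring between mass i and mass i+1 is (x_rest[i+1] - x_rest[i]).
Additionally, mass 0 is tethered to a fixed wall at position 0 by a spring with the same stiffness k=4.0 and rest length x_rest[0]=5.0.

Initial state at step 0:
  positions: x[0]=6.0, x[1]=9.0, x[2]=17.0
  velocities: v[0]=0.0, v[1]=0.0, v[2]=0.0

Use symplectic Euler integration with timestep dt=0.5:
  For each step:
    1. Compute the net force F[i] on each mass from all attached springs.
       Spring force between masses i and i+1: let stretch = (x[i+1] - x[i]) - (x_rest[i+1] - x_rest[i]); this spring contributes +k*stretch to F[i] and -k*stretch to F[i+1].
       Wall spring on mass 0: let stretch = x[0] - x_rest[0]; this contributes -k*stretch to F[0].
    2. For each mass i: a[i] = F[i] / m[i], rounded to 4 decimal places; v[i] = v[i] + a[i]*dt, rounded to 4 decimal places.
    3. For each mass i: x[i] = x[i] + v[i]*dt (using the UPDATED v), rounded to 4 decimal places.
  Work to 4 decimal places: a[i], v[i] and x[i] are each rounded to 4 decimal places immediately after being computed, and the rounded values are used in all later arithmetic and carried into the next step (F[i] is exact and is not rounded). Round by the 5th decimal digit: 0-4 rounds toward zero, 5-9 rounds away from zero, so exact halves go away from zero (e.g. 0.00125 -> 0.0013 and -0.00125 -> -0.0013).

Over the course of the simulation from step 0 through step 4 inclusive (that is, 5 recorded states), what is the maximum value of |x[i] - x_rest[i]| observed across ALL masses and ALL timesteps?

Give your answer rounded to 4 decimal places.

Step 0: x=[6.0000 9.0000 17.0000] v=[0.0000 0.0000 0.0000]
Step 1: x=[3.0000 14.0000 14.0000] v=[-6.0000 10.0000 -6.0000]
Step 2: x=[8.0000 8.0000 16.0000] v=[10.0000 -12.0000 4.0000]
Step 3: x=[5.0000 10.0000 15.0000] v=[-6.0000 4.0000 -2.0000]
Step 4: x=[2.0000 12.0000 14.0000] v=[-6.0000 4.0000 -2.0000]
Max displacement = 4.0000

Answer: 4.0000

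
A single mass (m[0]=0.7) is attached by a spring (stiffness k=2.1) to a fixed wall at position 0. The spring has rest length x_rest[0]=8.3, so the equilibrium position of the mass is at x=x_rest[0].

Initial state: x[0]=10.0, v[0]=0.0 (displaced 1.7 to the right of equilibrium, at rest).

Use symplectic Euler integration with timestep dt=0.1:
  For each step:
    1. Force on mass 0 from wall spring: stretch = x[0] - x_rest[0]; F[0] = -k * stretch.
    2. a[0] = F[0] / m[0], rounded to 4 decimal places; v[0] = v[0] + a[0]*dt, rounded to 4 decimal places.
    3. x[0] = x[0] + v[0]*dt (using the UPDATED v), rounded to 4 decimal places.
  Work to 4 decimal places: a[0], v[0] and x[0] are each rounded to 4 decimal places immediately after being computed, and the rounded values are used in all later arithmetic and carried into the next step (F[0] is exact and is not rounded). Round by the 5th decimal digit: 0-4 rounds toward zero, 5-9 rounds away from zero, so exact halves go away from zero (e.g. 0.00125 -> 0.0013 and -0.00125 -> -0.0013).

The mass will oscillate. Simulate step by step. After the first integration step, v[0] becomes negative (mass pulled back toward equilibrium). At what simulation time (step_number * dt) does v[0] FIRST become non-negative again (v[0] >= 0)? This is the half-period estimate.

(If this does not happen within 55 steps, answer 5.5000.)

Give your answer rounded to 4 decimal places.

Answer: 1.9000

Derivation:
Step 0: x=[10.0000] v=[0.0000]
Step 1: x=[9.9490] v=[-0.5100]
Step 2: x=[9.8485] v=[-1.0047]
Step 3: x=[9.7016] v=[-1.4693]
Step 4: x=[9.5126] v=[-1.8898]
Step 5: x=[9.2872] v=[-2.2536]
Step 6: x=[9.0322] v=[-2.5498]
Step 7: x=[8.7553] v=[-2.7695]
Step 8: x=[8.4647] v=[-2.9061]
Step 9: x=[8.1692] v=[-2.9555]
Step 10: x=[7.8776] v=[-2.9163]
Step 11: x=[7.5986] v=[-2.7896]
Step 12: x=[7.3407] v=[-2.5792]
Step 13: x=[7.1116] v=[-2.2914]
Step 14: x=[6.9181] v=[-1.9349]
Step 15: x=[6.7661] v=[-1.5203]
Step 16: x=[6.6601] v=[-1.0601]
Step 17: x=[6.6033] v=[-0.5681]
Step 18: x=[6.5974] v=[-0.0591]
Step 19: x=[6.6426] v=[0.4517]
First v>=0 after going negative at step 19, time=1.9000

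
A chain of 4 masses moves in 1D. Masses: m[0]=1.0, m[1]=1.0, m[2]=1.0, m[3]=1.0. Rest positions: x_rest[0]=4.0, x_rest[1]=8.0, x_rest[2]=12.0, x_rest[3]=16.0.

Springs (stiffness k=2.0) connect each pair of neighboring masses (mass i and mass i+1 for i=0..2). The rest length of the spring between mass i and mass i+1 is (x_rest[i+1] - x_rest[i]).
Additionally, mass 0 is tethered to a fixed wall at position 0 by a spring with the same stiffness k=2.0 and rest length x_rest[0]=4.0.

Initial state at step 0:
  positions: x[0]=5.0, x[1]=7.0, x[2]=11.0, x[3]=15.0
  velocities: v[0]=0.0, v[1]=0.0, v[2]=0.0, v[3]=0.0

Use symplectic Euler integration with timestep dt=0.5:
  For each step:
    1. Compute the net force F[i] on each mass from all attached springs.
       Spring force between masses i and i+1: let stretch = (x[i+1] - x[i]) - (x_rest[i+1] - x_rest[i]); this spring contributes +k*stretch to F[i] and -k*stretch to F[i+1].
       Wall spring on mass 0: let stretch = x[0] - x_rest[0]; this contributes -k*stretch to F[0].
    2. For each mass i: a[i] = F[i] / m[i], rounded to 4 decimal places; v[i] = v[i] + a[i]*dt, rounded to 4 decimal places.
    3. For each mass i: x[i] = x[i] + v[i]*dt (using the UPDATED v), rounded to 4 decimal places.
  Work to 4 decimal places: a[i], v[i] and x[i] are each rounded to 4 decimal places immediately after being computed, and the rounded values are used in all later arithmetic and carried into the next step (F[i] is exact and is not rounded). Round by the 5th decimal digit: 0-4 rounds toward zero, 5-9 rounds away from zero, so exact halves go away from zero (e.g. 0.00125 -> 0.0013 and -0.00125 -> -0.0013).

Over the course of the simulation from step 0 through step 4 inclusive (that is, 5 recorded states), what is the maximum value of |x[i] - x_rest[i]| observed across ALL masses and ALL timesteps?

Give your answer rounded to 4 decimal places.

Answer: 1.5000

Derivation:
Step 0: x=[5.0000 7.0000 11.0000 15.0000] v=[0.0000 0.0000 0.0000 0.0000]
Step 1: x=[3.5000 8.0000 11.0000 15.0000] v=[-3.0000 2.0000 0.0000 0.0000]
Step 2: x=[2.5000 8.2500 11.5000 15.0000] v=[-2.0000 0.5000 1.0000 0.0000]
Step 3: x=[3.1250 7.2500 12.1250 15.2500] v=[1.2500 -2.0000 1.2500 0.5000]
Step 4: x=[4.2500 6.6250 11.8750 15.9375] v=[2.2500 -1.2500 -0.5000 1.3750]
Max displacement = 1.5000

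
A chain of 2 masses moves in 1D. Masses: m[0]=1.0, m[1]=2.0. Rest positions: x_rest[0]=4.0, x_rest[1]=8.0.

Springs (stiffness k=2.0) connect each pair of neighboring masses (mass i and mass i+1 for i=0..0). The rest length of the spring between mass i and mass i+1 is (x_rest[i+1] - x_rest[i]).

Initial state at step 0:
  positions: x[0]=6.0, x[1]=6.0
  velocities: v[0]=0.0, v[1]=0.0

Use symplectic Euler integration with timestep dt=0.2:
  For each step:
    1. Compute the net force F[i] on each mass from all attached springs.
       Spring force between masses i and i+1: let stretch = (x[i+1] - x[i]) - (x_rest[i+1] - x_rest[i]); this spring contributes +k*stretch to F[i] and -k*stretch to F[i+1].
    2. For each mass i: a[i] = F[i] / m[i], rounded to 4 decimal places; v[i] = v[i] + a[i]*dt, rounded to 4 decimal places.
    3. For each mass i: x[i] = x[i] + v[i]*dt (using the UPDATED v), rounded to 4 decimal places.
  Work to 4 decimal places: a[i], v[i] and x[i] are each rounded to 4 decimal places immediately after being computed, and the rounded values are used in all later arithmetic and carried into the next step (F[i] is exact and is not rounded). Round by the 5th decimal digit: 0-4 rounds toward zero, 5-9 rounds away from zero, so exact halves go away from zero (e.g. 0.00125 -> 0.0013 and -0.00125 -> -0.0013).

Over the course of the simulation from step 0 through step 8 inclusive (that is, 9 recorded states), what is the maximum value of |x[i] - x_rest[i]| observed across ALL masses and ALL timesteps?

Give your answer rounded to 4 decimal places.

Step 0: x=[6.0000 6.0000] v=[0.0000 0.0000]
Step 1: x=[5.6800 6.1600] v=[-1.6000 0.8000]
Step 2: x=[5.0784 6.4608] v=[-3.0080 1.5040]
Step 3: x=[4.2674 6.8663] v=[-4.0550 2.0275]
Step 4: x=[3.3443 7.3278] v=[-4.6154 2.3077]
Step 5: x=[2.4199 7.7900] v=[-4.6220 2.3110]
Step 6: x=[1.6051 8.1974] v=[-4.0740 2.0370]
Step 7: x=[0.9977 8.5011] v=[-3.0371 1.5185]
Step 8: x=[0.6706 8.6647] v=[-1.6357 0.8178]
Max displacement = 3.3294

Answer: 3.3294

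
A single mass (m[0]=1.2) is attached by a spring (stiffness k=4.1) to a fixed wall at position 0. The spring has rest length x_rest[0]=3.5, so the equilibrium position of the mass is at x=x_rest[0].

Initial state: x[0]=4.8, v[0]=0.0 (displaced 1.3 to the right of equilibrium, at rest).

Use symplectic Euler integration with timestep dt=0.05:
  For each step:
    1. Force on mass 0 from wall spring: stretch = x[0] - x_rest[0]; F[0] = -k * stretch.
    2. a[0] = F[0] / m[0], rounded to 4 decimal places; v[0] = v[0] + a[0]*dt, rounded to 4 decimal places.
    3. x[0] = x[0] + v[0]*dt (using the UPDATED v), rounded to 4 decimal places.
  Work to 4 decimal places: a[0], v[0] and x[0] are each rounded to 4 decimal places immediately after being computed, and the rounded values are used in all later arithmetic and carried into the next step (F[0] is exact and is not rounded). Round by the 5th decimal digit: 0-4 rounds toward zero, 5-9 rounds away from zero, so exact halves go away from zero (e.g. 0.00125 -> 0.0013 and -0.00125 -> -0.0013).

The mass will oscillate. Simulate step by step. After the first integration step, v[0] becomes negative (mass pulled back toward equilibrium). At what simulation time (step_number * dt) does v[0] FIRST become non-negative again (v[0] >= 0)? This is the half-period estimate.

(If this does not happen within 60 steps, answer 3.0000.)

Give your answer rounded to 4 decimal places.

Answer: 1.7000

Derivation:
Step 0: x=[4.8000] v=[0.0000]
Step 1: x=[4.7889] v=[-0.2221]
Step 2: x=[4.7668] v=[-0.4423]
Step 3: x=[4.7339] v=[-0.6587]
Step 4: x=[4.6904] v=[-0.8695]
Step 5: x=[4.6368] v=[-1.0729]
Step 6: x=[4.5734] v=[-1.2671]
Step 7: x=[4.5009] v=[-1.4505]
Step 8: x=[4.4198] v=[-1.6215]
Step 9: x=[4.3309] v=[-1.7786]
Step 10: x=[4.2349] v=[-1.9205]
Step 11: x=[4.1326] v=[-2.0460]
Step 12: x=[4.0249] v=[-2.1541]
Step 13: x=[3.9127] v=[-2.2438]
Step 14: x=[3.7970] v=[-2.3143]
Step 15: x=[3.6788] v=[-2.3650]
Step 16: x=[3.5590] v=[-2.3955]
Step 17: x=[3.4387] v=[-2.4056]
Step 18: x=[3.3189] v=[-2.3951]
Step 19: x=[3.2007] v=[-2.3642]
Step 20: x=[3.0850] v=[-2.3131]
Step 21: x=[2.9729] v=[-2.2422]
Step 22: x=[2.8653] v=[-2.1522]
Step 23: x=[2.7631] v=[-2.0438]
Step 24: x=[2.6672] v=[-1.9179]
Step 25: x=[2.5784] v=[-1.7756]
Step 26: x=[2.4975] v=[-1.6182]
Step 27: x=[2.4252] v=[-1.4469]
Step 28: x=[2.3620] v=[-1.2633]
Step 29: x=[2.3086] v=[-1.0689]
Step 30: x=[2.2653] v=[-0.8654]
Step 31: x=[2.2326] v=[-0.6545]
Step 32: x=[2.2107] v=[-0.4380]
Step 33: x=[2.1998] v=[-0.2177]
Step 34: x=[2.2000] v=[0.0044]
First v>=0 after going negative at step 34, time=1.7000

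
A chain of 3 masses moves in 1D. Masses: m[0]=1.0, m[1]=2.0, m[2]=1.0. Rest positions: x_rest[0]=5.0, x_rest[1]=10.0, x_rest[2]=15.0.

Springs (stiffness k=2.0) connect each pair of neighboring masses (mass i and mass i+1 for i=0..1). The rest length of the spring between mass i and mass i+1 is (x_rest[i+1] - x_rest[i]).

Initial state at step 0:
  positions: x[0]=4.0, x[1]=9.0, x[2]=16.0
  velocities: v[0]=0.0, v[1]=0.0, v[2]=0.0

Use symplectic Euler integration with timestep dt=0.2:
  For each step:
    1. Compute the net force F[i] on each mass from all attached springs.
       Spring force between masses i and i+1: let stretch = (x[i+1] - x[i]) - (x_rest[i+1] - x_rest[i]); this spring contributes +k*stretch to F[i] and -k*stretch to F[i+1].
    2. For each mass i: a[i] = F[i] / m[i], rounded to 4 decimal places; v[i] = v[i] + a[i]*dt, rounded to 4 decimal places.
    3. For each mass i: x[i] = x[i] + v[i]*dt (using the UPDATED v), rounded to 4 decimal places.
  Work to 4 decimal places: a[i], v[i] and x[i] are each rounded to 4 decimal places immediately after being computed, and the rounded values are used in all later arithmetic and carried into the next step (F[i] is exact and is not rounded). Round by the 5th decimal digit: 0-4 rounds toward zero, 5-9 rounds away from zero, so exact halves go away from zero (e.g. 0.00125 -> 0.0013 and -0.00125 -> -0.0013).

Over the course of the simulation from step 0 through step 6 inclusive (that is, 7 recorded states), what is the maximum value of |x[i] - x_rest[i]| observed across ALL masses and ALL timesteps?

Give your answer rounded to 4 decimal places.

Answer: 1.2151

Derivation:
Step 0: x=[4.0000 9.0000 16.0000] v=[0.0000 0.0000 0.0000]
Step 1: x=[4.0000 9.0800 15.8400] v=[0.0000 0.4000 -0.8000]
Step 2: x=[4.0064 9.2272 15.5392] v=[0.0320 0.7360 -1.5040]
Step 3: x=[4.0305 9.4180 15.1334] v=[0.1203 0.9542 -2.0288]
Step 4: x=[4.0856 9.6220 14.6704] v=[0.2753 1.0198 -2.3150]
Step 5: x=[4.1836 9.8064 14.2035] v=[0.4899 0.9222 -2.3344]
Step 6: x=[4.3314 9.9418 13.7849] v=[0.7390 0.6771 -2.0932]
Max displacement = 1.2151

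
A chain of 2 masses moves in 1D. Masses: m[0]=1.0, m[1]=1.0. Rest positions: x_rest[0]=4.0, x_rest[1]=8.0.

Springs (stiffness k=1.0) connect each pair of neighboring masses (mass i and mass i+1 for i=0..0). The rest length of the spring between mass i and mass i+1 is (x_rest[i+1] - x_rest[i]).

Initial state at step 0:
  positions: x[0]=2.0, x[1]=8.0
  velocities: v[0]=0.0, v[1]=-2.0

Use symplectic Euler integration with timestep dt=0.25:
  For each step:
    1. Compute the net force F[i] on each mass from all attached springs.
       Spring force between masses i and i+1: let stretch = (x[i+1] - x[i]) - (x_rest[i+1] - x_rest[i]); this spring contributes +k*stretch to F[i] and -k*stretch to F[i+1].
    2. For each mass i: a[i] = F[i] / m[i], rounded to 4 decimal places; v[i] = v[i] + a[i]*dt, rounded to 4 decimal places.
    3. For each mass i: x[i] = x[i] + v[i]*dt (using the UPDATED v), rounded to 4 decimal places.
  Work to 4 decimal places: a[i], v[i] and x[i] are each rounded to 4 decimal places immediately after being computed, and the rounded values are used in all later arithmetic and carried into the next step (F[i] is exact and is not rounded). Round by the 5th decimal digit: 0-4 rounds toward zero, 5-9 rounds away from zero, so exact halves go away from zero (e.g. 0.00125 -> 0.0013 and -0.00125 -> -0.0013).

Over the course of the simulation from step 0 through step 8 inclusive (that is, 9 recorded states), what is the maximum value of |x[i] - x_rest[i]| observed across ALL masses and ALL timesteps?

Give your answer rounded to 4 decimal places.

Step 0: x=[2.0000 8.0000] v=[0.0000 -2.0000]
Step 1: x=[2.1250 7.3750] v=[0.5000 -2.5000]
Step 2: x=[2.3281 6.6719] v=[0.8125 -2.8125]
Step 3: x=[2.5527 5.9473] v=[0.8985 -2.8985]
Step 4: x=[2.7395 5.2605] v=[0.7472 -2.7472]
Step 5: x=[2.8339 4.6661] v=[0.3775 -2.3775]
Step 6: x=[2.7928 4.2072] v=[-0.1645 -1.8356]
Step 7: x=[2.5901 3.9099] v=[-0.8109 -1.1892]
Step 8: x=[2.2199 3.7801] v=[-1.4810 -0.5192]
Max displacement = 4.2199

Answer: 4.2199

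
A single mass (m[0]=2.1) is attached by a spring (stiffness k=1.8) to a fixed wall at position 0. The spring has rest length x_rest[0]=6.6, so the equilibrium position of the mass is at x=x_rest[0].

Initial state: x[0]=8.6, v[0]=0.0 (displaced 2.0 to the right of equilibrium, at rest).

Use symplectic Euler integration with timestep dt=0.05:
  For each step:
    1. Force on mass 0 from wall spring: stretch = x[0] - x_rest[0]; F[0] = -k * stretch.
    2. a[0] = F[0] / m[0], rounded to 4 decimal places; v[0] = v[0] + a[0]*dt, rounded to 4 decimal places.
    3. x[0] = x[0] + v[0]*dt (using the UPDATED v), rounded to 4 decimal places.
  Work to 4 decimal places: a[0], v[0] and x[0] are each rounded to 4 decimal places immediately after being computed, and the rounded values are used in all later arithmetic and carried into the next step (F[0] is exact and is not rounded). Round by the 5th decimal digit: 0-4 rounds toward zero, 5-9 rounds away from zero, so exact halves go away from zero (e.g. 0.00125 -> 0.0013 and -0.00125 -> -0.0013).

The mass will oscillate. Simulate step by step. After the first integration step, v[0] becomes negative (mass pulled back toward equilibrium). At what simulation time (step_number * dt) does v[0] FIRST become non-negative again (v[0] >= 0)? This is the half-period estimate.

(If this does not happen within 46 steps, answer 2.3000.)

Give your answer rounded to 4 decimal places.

Answer: 2.3000

Derivation:
Step 0: x=[8.6000] v=[0.0000]
Step 1: x=[8.5957] v=[-0.0857]
Step 2: x=[8.5871] v=[-0.1712]
Step 3: x=[8.5743] v=[-0.2564]
Step 4: x=[8.5573] v=[-0.3410]
Step 5: x=[8.5361] v=[-0.4249]
Step 6: x=[8.5107] v=[-0.5079]
Step 7: x=[8.4812] v=[-0.5898]
Step 8: x=[8.4477] v=[-0.6704]
Step 9: x=[8.4102] v=[-0.7496]
Step 10: x=[8.3688] v=[-0.8272]
Step 11: x=[8.3237] v=[-0.9030]
Step 12: x=[8.2749] v=[-0.9769]
Step 13: x=[8.2225] v=[-1.0487]
Step 14: x=[8.1666] v=[-1.1182]
Step 15: x=[8.1073] v=[-1.1853]
Step 16: x=[8.0448] v=[-1.2499]
Step 17: x=[7.9792] v=[-1.3118]
Step 18: x=[7.9107] v=[-1.3709]
Step 19: x=[7.8393] v=[-1.4271]
Step 20: x=[7.7653] v=[-1.4802]
Step 21: x=[7.6888] v=[-1.5301]
Step 22: x=[7.6100] v=[-1.5768]
Step 23: x=[7.5290] v=[-1.6201]
Step 24: x=[7.4460] v=[-1.6599]
Step 25: x=[7.3612] v=[-1.6962]
Step 26: x=[7.2748] v=[-1.7288]
Step 27: x=[7.1869] v=[-1.7577]
Step 28: x=[7.0978] v=[-1.7829]
Step 29: x=[7.0076] v=[-1.8042]
Step 30: x=[6.9165] v=[-1.8217]
Step 31: x=[6.8247] v=[-1.8353]
Step 32: x=[6.7325] v=[-1.8449]
Step 33: x=[6.6400] v=[-1.8506]
Step 34: x=[6.5474] v=[-1.8523]
Step 35: x=[6.4549] v=[-1.8500]
Step 36: x=[6.3627] v=[-1.8438]
Step 37: x=[6.2710] v=[-1.8336]
Step 38: x=[6.1800] v=[-1.8195]
Step 39: x=[6.0899] v=[-1.8015]
Step 40: x=[6.0009] v=[-1.7796]
Step 41: x=[5.9132] v=[-1.7539]
Step 42: x=[5.8270] v=[-1.7245]
Step 43: x=[5.7424] v=[-1.6914]
Step 44: x=[5.6597] v=[-1.6546]
Step 45: x=[5.5790] v=[-1.6143]
Step 46: x=[5.5005] v=[-1.5705]
v[0] did not become non-negative within 46 steps; using fallback time=2.3000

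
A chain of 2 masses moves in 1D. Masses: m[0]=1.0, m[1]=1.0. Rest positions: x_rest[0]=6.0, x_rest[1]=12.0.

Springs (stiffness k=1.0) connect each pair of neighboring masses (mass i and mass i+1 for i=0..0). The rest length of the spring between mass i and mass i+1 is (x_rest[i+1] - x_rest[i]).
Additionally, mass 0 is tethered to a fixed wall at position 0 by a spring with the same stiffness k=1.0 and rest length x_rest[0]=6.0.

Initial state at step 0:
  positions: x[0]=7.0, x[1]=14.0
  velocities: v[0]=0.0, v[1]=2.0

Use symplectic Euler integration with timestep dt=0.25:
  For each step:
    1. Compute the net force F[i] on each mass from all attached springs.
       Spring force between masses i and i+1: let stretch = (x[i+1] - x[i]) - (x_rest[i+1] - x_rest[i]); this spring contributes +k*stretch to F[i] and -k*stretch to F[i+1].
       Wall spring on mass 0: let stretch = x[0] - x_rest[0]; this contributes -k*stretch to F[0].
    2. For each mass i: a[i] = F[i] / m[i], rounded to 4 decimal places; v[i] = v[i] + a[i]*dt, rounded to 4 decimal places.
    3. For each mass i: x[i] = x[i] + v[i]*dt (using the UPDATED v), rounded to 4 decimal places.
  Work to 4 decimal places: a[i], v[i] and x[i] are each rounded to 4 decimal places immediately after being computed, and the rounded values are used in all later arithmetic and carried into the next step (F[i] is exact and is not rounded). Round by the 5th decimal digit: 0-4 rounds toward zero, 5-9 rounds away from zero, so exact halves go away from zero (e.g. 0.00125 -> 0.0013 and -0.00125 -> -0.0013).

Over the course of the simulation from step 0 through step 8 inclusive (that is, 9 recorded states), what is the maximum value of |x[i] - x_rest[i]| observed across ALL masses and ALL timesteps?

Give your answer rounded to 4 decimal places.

Answer: 3.1407

Derivation:
Step 0: x=[7.0000 14.0000] v=[0.0000 2.0000]
Step 1: x=[7.0000 14.4375] v=[0.0000 1.7500]
Step 2: x=[7.0274 14.7852] v=[0.1094 1.3906]
Step 3: x=[7.1004 15.0230] v=[0.2920 0.9512]
Step 4: x=[7.2248 15.1407] v=[0.4976 0.4706]
Step 5: x=[7.3924 15.1386] v=[0.6704 -0.0084]
Step 6: x=[7.5821 15.0274] v=[0.7589 -0.4450]
Step 7: x=[7.7633 14.8258] v=[0.7247 -0.8063]
Step 8: x=[7.9007 14.5578] v=[0.5495 -1.0719]
Max displacement = 3.1407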